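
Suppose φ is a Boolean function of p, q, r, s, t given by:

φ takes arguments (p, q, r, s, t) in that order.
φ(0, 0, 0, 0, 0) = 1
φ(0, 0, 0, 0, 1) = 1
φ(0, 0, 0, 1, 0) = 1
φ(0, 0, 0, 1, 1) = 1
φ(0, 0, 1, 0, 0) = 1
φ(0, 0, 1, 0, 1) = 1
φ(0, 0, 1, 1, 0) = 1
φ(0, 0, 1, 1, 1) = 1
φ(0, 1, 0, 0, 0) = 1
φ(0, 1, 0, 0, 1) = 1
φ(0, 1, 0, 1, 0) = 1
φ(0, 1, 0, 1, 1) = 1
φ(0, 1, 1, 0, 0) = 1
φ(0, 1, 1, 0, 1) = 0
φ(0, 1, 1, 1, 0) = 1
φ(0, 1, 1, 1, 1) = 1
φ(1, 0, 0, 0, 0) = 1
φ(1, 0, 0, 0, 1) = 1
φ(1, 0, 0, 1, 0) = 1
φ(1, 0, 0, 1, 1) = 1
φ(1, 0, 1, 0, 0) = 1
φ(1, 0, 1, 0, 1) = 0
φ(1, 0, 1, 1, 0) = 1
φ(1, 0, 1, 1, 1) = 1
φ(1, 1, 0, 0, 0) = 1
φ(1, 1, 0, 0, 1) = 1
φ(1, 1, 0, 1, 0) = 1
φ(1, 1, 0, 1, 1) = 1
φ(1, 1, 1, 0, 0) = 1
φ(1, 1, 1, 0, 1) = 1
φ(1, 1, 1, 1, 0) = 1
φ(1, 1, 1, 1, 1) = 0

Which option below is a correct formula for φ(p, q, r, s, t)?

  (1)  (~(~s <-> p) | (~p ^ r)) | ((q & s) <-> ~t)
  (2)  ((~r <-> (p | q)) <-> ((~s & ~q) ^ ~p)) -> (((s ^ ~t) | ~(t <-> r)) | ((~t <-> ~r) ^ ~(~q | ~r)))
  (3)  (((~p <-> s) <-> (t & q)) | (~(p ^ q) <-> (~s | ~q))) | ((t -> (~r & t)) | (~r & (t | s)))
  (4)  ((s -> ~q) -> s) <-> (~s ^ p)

(1): at (0,0,1,1,0) it gives 0, but φ = 1 — eliminated.
(2): at (0,1,1,0,1) it gives 1, but φ = 0 — eliminated.
(4): at (0,0,0,0,0) it gives 0, but φ = 1 — eliminated.
(3) is the remaining candidate, and it agrees with φ on all 32 inputs.

3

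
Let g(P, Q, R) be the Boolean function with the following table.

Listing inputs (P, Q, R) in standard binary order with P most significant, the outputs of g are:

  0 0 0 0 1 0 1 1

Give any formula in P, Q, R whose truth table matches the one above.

Collect the rows where g=1 — (1,0,0), (1,1,0), (1,1,1) — and write one minterm per row: P·¬Q·¬R, P·Q·¬R, P·Q·R. Their union (logical OR) reproduces the table exactly.

g(P, Q, R) = (((P & ~Q) & ~R) | ((P & Q) & ~R)) | ((P & Q) & R)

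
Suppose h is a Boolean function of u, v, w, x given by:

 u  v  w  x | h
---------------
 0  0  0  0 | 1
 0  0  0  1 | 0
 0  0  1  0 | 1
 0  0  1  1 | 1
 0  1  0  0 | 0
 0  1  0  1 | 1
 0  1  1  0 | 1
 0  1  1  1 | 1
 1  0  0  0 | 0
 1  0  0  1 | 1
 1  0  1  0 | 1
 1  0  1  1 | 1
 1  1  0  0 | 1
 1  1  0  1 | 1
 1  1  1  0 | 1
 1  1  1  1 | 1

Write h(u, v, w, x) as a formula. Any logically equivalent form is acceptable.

h(u, v, w, x) = NOT (((((NOT u AND NOT v) AND NOT w) AND x) OR (((NOT u AND v) AND NOT w) AND NOT x)) OR (((u AND NOT v) AND NOT w) AND NOT x))

There are just 3 zero rows: (0,0,0,1), (0,1,0,0), (1,0,0,0). Their minterms are ¬u·¬v·¬w·x, ¬u·v·¬w·¬x, u·¬v·¬w·¬x; the OR of those covers precisely the 0-outputs, and negating it yields h.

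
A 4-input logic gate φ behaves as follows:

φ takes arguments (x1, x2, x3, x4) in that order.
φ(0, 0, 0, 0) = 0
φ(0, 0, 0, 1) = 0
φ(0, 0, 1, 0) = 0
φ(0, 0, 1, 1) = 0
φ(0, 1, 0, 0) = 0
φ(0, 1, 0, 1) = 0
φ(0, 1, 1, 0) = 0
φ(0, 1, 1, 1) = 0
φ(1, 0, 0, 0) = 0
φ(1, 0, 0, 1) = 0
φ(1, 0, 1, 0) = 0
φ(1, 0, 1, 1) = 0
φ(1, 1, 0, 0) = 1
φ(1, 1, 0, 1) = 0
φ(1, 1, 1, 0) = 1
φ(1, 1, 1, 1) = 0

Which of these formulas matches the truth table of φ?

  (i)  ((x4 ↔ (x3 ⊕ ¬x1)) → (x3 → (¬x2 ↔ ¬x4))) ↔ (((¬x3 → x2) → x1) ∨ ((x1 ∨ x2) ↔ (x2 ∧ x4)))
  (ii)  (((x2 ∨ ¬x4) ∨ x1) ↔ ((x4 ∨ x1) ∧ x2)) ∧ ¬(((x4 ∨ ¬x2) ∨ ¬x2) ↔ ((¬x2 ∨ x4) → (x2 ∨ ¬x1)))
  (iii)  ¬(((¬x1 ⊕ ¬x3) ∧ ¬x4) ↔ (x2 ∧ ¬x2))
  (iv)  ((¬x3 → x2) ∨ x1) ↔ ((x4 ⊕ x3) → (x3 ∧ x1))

ii

(i) fails at (0,0,0,0): the formula yields 1, φ is 0.
(iii) fails at (0,0,1,0): the formula yields 1, φ is 0.
(iv) fails at (0,0,0,1): the formula yields 1, φ is 0.
(ii) is the remaining candidate, and it agrees with φ on all 16 inputs.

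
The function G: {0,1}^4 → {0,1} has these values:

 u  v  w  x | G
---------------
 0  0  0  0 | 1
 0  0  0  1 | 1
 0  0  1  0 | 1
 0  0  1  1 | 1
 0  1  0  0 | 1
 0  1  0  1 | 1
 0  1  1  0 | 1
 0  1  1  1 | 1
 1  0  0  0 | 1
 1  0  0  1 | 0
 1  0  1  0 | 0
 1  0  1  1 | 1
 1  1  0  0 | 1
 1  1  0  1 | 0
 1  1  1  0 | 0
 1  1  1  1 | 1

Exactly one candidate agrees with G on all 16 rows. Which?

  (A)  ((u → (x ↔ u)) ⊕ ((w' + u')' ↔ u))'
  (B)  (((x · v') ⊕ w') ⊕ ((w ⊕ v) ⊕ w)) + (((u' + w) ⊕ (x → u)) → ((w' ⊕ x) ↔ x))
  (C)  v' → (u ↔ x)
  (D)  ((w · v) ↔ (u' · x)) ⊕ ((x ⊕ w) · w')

(B) fails at (0,0,0,1): the formula yields 0, G is 1.
(C) fails at (0,0,0,1): the formula yields 0, G is 1.
(D) fails at (0,0,1,1): the formula yields 0, G is 1.
(A) is the remaining candidate, and it agrees with G on all 16 inputs.

A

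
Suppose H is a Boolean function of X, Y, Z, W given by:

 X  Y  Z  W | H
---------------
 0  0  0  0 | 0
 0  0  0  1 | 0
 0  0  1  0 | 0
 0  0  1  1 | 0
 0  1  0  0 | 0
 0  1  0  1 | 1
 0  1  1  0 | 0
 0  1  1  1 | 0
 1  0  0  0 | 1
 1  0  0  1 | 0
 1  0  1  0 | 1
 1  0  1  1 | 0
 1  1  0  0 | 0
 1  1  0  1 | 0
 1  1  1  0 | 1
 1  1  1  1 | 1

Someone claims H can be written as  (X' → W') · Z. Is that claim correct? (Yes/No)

Evaluate (X' → W') · Z on each row and compare to H:
  X=0, Y=0, Z=0, W=0: formula gives 0, H = 0 ✓
  X=0, Y=0, Z=0, W=1: formula gives 0, H = 0 ✓
  X=0, Y=0, Z=1, W=0: formula gives 1, but H = 0 ✗
Since they disagree at (0,0,1,0), the expression is not a correct formula for H.

No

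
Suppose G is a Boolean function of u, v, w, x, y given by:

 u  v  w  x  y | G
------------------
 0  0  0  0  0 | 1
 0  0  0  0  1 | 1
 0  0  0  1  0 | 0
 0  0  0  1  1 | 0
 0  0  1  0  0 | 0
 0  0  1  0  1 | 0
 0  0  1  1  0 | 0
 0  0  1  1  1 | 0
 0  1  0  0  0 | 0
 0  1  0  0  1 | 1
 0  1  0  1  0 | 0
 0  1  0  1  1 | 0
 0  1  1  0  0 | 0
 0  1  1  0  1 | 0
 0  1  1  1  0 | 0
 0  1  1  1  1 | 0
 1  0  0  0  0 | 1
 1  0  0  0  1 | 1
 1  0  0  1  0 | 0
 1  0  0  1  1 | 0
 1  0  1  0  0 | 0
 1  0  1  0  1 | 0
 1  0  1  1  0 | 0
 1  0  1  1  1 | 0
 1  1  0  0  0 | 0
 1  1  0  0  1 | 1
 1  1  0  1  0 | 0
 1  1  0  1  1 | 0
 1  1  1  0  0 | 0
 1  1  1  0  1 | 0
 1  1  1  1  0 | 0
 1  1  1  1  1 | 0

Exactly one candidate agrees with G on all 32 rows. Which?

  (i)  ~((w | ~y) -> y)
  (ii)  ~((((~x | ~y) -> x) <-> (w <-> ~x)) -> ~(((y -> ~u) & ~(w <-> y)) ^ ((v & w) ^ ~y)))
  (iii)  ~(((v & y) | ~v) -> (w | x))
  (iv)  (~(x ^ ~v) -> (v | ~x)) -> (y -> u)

iii

(i) disagrees with G on (0,0,0,0,1) (formula → 0, table → 1); rule it out.
(ii) disagrees with G on (0,0,0,1,0) (formula → 1, table → 0); rule it out.
(iv) disagrees with G on (0,0,0,0,1) (formula → 0, table → 1); rule it out.
That leaves (iii). Evaluating it on every row reproduces the table of G exactly.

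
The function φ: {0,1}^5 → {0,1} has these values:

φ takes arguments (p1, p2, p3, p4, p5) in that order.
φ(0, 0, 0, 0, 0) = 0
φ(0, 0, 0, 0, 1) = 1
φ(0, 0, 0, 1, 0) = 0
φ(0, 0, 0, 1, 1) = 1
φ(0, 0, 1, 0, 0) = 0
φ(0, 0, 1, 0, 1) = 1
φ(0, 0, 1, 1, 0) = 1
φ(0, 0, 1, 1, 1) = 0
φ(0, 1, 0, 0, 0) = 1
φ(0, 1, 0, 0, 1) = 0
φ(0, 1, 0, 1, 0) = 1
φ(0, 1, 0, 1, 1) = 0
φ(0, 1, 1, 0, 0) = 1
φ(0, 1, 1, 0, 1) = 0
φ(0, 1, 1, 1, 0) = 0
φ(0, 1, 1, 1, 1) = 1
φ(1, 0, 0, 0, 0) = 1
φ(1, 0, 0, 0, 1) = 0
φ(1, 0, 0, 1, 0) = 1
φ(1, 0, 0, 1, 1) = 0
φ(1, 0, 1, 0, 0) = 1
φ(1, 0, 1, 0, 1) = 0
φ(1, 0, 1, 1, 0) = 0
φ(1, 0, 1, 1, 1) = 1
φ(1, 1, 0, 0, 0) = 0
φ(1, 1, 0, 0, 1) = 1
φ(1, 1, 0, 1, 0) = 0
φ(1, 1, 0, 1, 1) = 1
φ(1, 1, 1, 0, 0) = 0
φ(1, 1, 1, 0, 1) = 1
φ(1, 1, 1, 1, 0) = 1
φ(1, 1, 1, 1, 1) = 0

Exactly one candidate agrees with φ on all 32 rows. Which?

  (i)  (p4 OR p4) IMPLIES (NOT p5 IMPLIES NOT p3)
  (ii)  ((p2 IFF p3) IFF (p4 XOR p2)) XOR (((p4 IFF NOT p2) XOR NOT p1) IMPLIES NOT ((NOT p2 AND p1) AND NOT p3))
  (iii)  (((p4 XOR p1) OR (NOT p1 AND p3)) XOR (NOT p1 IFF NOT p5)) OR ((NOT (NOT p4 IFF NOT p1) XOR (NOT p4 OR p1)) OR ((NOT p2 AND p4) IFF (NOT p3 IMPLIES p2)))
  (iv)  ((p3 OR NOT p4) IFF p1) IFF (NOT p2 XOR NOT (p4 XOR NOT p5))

(i) fails at (0,0,0,0,0): the formula yields 1, φ is 0.
(ii) fails at (0,0,0,0,0): the formula yields 1, φ is 0.
(iii) fails at (0,0,0,0,0): the formula yields 1, φ is 0.
Only (iv) survives; checking it on all 32 rows confirms it matches φ.

iv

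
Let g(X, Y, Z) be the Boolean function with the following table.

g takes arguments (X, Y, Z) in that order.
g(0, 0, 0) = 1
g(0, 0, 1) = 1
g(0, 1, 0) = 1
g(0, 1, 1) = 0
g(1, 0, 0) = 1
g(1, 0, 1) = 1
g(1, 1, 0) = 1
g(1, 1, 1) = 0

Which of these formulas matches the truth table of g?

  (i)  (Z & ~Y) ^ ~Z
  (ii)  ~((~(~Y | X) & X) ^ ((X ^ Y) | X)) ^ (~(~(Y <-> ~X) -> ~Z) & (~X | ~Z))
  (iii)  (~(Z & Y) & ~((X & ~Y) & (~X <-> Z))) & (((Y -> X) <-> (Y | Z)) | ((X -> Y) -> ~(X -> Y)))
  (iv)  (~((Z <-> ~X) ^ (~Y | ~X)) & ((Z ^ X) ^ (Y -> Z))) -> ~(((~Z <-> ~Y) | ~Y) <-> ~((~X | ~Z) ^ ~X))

(ii): at (0,0,1) it gives 0, but g = 1 — eliminated.
(iii): at (0,0,0) it gives 0, but g = 1 — eliminated.
(iv): at (0,1,1) it gives 1, but g = 0 — eliminated.
(i) is the remaining candidate, and it agrees with g on all 8 inputs.

i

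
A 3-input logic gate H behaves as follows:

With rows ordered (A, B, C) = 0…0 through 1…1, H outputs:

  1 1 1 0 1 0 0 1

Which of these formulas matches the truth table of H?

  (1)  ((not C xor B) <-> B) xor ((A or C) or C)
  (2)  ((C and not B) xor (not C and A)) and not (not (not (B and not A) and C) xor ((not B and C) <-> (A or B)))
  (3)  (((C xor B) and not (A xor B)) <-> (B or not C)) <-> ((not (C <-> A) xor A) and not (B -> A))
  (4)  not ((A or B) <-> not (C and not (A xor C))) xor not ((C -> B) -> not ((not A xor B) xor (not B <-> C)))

(1) disagrees with H on (0,0,0) (formula → 0, table → 1); rule it out.
(2) disagrees with H on (0,0,0) (formula → 0, table → 1); rule it out.
(4) disagrees with H on (0,0,0) (formula → 0, table → 1); rule it out.
That leaves (3). Evaluating it on every row reproduces the table of H exactly.

3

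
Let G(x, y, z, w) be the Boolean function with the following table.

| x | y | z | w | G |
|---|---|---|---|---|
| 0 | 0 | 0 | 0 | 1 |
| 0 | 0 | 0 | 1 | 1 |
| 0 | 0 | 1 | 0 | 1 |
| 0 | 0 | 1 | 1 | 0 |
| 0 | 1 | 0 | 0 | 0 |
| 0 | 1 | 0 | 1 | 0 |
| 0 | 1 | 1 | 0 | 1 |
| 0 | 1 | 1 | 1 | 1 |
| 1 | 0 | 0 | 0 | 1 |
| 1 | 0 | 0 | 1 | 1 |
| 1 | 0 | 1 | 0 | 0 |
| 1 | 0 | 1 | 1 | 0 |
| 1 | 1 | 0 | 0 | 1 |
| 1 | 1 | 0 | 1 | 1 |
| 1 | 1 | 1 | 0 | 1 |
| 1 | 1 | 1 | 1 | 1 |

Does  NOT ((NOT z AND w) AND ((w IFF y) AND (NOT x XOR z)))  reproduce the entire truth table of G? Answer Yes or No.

Test each input against both G and the formula:
  x=0, y=0, z=0, w=0: formula gives 1, G = 1 ✓
  x=0, y=0, z=0, w=1: formula gives 1, G = 1 ✓
  x=0, y=0, z=1, w=0: formula gives 1, G = 1 ✓
  x=0, y=0, z=1, w=1: formula gives 1, but G = 0 ✗
A single disagreement suffices: at (0,0,1,1) they differ, so the formula does not compute G.

No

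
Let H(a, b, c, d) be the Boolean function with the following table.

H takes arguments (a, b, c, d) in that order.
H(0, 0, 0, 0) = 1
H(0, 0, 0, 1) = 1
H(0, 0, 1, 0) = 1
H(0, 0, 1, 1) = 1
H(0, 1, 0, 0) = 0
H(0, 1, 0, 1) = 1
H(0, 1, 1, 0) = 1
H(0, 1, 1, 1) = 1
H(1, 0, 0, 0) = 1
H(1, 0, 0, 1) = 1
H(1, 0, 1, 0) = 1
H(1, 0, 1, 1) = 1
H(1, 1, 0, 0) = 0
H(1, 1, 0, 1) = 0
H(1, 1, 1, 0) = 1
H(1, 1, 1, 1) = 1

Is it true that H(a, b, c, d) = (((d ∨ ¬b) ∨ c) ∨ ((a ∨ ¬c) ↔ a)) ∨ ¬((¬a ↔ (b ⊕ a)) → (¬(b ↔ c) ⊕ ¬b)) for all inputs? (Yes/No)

No

Test each input against both H and the formula:
  a=0, b=0, c=0, d=0: formula gives 1, H = 1 ✓
  a=0, b=0, c=0, d=1: formula gives 1, H = 1 ✓
  a=0, b=0, c=1, d=0: formula gives 1, H = 1 ✓
  a=0, b=0, c=1, d=1: formula gives 1, H = 1 ✓
  …
  a=1, b=1, c=0, d=0: formula gives 1, but H = 0 ✗
Row (1,1,0,0) is a counterexample, so the formula is not equivalent to H.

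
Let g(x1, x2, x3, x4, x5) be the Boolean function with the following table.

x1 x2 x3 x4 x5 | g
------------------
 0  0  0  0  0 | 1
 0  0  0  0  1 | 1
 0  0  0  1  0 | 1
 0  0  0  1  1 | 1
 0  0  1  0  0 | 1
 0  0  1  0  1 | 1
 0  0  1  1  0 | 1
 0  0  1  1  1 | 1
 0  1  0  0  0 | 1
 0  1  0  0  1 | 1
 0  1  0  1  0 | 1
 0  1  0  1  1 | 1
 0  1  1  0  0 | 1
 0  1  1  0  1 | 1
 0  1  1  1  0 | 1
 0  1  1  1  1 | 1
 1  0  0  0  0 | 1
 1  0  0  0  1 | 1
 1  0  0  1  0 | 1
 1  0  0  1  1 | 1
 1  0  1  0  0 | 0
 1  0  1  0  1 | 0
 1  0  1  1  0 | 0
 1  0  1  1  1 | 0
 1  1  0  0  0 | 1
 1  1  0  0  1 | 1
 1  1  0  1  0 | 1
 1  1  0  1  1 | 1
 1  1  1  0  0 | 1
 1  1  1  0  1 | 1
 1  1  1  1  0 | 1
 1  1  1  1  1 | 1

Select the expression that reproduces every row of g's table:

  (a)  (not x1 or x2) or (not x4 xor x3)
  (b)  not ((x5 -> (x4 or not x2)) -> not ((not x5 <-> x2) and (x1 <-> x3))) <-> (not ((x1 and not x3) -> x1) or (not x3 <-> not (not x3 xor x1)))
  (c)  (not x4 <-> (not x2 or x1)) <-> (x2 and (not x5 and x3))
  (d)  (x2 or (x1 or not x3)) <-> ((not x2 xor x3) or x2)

d

(a) fails at (1,0,0,1,0): the formula yields 0, g is 1.
(b) fails at (0,0,0,0,1): the formula yields 0, g is 1.
(c) fails at (0,0,0,0,0): the formula yields 0, g is 1.
That leaves (d). Evaluating it on every row reproduces the table of g exactly.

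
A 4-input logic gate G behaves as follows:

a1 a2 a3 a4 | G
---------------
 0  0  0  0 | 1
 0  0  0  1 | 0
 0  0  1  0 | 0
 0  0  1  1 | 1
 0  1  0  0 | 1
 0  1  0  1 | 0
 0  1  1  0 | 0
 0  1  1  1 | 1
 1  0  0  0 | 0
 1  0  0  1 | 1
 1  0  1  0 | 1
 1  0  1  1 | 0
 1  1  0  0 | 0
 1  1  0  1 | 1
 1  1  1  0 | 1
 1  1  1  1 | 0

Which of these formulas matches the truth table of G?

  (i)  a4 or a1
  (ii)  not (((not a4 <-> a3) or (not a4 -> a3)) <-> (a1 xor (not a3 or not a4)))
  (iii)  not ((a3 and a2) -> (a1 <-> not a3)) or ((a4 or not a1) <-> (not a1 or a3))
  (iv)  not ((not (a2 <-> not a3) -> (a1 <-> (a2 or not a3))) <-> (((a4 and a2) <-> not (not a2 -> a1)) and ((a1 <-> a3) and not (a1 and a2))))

(i): at (0,0,0,0) it gives 0, but G = 1 — eliminated.
(iii): at (0,0,0,1) it gives 1, but G = 0 — eliminated.
(iv): at (0,0,0,0) it gives 0, but G = 1 — eliminated.
That leaves (ii). Evaluating it on every row reproduces the table of G exactly.

ii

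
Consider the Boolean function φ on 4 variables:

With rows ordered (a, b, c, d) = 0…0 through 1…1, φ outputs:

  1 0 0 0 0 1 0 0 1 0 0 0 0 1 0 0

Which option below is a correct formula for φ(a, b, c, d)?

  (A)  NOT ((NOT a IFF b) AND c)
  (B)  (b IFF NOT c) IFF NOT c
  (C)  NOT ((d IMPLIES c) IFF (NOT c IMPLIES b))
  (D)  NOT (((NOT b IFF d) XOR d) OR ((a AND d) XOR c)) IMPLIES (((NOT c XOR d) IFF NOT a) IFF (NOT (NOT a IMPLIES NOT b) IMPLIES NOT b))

(A) disagrees with φ on (0,0,0,1) (formula → 1, table → 0); rule it out.
(B) disagrees with φ on (0,0,0,0) (formula → 0, table → 1); rule it out.
(D) disagrees with φ on (0,0,1,0) (formula → 1, table → 0); rule it out.
That leaves (C). Evaluating it on every row reproduces the table of φ exactly.

C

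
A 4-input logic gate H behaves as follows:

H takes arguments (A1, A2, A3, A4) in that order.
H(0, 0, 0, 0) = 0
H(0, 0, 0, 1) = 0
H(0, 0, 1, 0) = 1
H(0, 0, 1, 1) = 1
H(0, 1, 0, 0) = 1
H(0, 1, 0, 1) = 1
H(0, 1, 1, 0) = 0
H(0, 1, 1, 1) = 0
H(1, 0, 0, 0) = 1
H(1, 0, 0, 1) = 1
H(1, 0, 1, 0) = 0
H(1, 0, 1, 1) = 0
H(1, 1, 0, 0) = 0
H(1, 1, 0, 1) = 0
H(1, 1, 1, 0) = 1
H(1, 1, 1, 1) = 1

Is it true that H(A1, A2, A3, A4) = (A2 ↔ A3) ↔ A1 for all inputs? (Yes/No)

Evaluate (A2 ↔ A3) ↔ A1 on each row and compare to H:
  A1=0, A2=0, A3=0, A4=0: formula gives 0, H = 0 ✓
  A1=0, A2=0, A3=0, A4=1: formula gives 0, H = 0 ✓
  A1=0, A2=0, A3=1, A4=0: formula gives 1, H = 1 ✓
  A1=0, A2=0, A3=1, A4=1: formula gives 1, H = 1 ✓
  …and likewise for the remaining 12 rows.
No disagreement on any input; they are logically equivalent.

Yes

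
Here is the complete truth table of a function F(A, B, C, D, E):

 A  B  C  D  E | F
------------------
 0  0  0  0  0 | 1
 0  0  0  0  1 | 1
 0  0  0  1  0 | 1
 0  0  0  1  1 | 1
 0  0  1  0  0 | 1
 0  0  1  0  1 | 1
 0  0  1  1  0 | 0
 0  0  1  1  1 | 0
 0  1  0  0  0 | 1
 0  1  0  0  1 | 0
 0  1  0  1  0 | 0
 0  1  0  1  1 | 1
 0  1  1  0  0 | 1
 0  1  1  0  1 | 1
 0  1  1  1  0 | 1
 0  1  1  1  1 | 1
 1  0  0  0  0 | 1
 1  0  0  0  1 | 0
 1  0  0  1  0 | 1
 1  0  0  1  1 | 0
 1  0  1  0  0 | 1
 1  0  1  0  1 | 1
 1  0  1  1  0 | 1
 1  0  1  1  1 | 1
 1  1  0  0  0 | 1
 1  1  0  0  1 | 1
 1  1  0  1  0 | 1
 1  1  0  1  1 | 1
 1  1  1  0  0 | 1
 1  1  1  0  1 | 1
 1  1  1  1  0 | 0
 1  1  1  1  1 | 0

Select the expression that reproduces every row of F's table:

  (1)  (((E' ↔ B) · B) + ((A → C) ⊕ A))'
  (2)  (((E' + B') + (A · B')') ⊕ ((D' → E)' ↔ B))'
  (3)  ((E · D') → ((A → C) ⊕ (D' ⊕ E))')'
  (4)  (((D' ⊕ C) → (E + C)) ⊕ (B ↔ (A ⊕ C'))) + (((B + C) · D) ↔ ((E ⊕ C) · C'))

4

(1) fails at (0,0,0,0,0): the formula yields 0, F is 1.
(2) fails at (0,0,0,0,0): the formula yields 0, F is 1.
(3) fails at (0,0,0,0,0): the formula yields 0, F is 1.
That leaves (4). Evaluating it on every row reproduces the table of F exactly.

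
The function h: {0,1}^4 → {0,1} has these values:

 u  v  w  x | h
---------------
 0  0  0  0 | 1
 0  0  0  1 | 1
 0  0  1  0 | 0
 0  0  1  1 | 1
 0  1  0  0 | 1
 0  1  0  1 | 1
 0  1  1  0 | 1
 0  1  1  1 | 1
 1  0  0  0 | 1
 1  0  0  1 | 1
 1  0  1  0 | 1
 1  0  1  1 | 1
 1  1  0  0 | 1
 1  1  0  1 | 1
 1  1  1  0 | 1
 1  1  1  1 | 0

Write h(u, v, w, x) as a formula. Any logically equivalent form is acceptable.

h is 0 on only 2 rows — (0,0,1,0), (1,1,1,1). Writing each as a minterm (¬u·¬v·w·¬x, u·v·w·x) and OR-ing them characterizes exactly where h=0, so h is the negation of that disjunction.

h(u, v, w, x) = NOT ((((NOT u AND NOT v) AND w) AND NOT x) OR (((u AND v) AND w) AND x))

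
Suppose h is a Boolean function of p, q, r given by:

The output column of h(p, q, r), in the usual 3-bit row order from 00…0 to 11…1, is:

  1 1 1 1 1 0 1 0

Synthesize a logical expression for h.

There are just 2 zero rows: (1,0,1), (1,1,1). Their minterms are p·¬q·r, p·q·r; the OR of those covers precisely the 0-outputs, and negating it yields h.

h(p, q, r) = NOT (((p AND NOT q) AND r) OR ((p AND q) AND r))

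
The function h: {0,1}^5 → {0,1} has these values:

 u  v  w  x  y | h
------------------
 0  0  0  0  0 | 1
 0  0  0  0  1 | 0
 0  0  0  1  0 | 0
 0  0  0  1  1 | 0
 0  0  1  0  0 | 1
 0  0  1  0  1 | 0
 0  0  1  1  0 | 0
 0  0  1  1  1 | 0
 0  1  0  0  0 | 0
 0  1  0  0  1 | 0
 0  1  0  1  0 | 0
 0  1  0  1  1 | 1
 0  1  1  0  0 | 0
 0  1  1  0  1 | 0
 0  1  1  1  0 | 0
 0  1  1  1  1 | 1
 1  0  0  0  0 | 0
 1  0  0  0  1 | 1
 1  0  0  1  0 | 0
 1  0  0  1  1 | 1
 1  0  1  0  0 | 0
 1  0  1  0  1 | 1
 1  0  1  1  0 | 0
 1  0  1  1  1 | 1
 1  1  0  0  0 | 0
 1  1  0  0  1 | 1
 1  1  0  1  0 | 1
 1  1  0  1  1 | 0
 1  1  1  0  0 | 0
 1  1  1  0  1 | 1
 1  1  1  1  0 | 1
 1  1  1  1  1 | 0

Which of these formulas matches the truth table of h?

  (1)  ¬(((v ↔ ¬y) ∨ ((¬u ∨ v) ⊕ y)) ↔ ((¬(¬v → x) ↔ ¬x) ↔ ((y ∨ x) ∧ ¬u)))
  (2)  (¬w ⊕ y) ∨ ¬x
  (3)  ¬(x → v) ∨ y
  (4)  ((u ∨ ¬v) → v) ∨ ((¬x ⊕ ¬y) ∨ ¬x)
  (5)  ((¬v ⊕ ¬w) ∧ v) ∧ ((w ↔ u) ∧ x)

(2) fails at (0,0,0,0,1): the formula yields 1, h is 0.
(3) fails at (0,0,0,0,0): the formula yields 0, h is 1.
(4) fails at (0,0,0,0,1): the formula yields 1, h is 0.
(5) fails at (0,0,0,0,0): the formula yields 0, h is 1.
Only (1) survives; checking it on all 32 rows confirms it matches h.

1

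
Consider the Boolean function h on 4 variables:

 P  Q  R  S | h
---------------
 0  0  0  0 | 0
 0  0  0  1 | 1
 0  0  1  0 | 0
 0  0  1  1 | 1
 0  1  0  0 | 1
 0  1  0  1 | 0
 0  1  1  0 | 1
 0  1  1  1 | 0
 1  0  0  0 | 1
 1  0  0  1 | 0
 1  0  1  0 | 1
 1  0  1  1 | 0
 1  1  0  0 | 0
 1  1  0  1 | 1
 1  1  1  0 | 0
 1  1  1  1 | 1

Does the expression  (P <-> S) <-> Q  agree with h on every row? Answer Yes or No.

Yes

Evaluate (P <-> S) <-> Q on each row and compare to h:
  P=0, Q=0, R=0, S=0: formula gives 0, h = 0 ✓
  P=0, Q=0, R=0, S=1: formula gives 1, h = 1 ✓
  P=0, Q=0, R=1, S=0: formula gives 0, h = 0 ✓
  P=0, Q=0, R=1, S=1: formula gives 1, h = 1 ✓
  …and likewise for the remaining 12 rows.
Every row agrees, so the formula is equivalent.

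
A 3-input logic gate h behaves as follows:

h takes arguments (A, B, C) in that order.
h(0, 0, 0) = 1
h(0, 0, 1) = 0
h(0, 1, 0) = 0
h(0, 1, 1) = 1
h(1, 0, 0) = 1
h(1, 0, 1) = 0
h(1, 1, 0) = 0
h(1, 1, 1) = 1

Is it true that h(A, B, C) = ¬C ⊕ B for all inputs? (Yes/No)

Check the formula against h row by row:
  A=0, B=0, C=0: formula gives 1, h = 1 ✓
  A=0, B=0, C=1: formula gives 0, h = 0 ✓
  A=0, B=1, C=0: formula gives 0, h = 0 ✓
  A=0, B=1, C=1: formula gives 1, h = 1 ✓
  A=1, B=0, C=0: formula gives 1, h = 1 ✓
  …and likewise for the remaining 3 rows.
Every row agrees, so the formula is equivalent.

Yes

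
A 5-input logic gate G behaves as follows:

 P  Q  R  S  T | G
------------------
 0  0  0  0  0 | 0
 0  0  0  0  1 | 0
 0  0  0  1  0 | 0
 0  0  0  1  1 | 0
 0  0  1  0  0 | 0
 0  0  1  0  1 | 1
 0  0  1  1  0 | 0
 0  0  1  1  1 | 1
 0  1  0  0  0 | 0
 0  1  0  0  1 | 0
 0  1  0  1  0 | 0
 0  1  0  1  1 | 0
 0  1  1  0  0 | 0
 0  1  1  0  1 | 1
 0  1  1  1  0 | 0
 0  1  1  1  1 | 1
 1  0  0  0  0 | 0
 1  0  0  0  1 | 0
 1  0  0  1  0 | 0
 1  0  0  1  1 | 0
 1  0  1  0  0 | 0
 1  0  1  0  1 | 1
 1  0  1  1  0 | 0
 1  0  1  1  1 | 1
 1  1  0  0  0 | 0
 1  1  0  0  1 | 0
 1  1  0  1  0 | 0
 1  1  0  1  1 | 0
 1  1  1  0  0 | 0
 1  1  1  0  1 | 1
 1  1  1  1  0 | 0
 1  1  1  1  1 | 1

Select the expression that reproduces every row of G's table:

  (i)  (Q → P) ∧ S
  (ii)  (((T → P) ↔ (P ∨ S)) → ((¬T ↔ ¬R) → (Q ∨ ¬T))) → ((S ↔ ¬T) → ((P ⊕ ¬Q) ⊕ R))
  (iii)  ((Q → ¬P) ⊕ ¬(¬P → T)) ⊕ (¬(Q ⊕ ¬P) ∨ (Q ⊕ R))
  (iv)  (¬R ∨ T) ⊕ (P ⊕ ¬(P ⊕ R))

iv

(i) disagrees with G on (0,0,0,1,0) (formula → 1, table → 0); rule it out.
(ii) disagrees with G on (0,0,0,0,0) (formula → 1, table → 0); rule it out.
(iii) disagrees with G on (0,0,0,0,1) (formula → 1, table → 0); rule it out.
That leaves (iv). Evaluating it on every row reproduces the table of G exactly.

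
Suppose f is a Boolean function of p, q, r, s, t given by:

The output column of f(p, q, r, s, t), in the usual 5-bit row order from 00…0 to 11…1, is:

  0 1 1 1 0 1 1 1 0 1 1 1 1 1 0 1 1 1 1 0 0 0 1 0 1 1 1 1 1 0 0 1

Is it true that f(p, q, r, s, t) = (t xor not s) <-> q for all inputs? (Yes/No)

Test each input against both f and the formula:
  p=0, q=0, r=0, s=0, t=0: formula gives 0, f = 0 ✓
  p=0, q=0, r=0, s=0, t=1: formula gives 1, f = 1 ✓
  p=0, q=0, r=0, s=1, t=0: formula gives 1, f = 1 ✓
  p=0, q=0, r=0, s=1, t=1: formula gives 0, but f = 1 ✗
Row (0,0,0,1,1) is a counterexample, so the formula is not equivalent to f.

No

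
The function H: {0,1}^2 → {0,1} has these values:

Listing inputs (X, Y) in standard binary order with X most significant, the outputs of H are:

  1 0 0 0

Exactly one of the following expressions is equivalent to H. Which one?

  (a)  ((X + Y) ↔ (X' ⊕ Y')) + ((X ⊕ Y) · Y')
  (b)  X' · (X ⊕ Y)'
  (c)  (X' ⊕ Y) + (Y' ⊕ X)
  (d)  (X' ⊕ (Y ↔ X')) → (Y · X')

(a) disagrees with H on (0,1) (formula → 1, table → 0); rule it out.
(c) disagrees with H on (1,1) (formula → 1, table → 0); rule it out.
(d) disagrees with H on (0,0) (formula → 0, table → 1); rule it out.
Only (b) survives; checking it on all 4 rows confirms it matches H.

b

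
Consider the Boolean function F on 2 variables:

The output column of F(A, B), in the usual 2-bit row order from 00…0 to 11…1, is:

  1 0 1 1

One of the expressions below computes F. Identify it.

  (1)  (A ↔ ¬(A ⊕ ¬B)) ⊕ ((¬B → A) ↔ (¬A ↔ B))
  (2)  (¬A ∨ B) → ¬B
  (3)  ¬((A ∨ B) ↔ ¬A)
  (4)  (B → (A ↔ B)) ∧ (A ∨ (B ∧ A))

3

(1) disagrees with F on (0,0) (formula → 0, table → 1); rule it out.
(2) disagrees with F on (1,1) (formula → 0, table → 1); rule it out.
(4) disagrees with F on (0,0) (formula → 0, table → 1); rule it out.
That leaves (3). Evaluating it on every row reproduces the table of F exactly.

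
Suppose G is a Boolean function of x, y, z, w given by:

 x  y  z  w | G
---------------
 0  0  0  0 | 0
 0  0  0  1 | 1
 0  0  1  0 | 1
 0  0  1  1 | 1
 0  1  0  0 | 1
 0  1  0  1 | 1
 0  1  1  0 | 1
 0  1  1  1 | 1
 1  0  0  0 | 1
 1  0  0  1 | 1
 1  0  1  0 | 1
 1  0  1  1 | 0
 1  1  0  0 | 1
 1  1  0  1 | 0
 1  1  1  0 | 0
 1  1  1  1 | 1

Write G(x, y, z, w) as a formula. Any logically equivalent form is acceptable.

G is 0 on only 4 rows — (0,0,0,0), (1,0,1,1), (1,1,0,1), (1,1,1,0). Writing each as a minterm (¬x·¬y·¬z·¬w, x·¬y·z·w, x·y·¬z·w, x·y·z·¬w) and OR-ing them characterizes exactly where G=0, so G is the negation of that disjunction.

G(x, y, z, w) = NOT ((((((NOT x AND NOT y) AND NOT z) AND NOT w) OR (((x AND NOT y) AND z) AND w)) OR (((x AND y) AND NOT z) AND w)) OR (((x AND y) AND z) AND NOT w))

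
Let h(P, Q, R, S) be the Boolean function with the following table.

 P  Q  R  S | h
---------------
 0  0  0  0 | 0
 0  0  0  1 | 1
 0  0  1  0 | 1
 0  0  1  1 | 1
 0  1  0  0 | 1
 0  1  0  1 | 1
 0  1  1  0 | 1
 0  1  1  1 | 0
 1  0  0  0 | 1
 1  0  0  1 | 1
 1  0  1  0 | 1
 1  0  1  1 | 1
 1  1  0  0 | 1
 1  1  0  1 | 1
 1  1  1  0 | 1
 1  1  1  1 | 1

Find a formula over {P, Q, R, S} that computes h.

The 0-rows are (0,0,0,0), (0,1,1,1). Take each as a conjunction (¬P·¬Q·¬R·¬S, ¬P·Q·R·S), form their disjunction, and complement — that gives a formula that is 1 everywhere h is.

h(P, Q, R, S) = ((((P' · Q') · R') · S') + (((P' · Q) · R) · S))'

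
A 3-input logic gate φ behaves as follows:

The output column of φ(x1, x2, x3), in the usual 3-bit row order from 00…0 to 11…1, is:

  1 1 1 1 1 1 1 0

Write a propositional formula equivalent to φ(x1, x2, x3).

Only row (1,1,1) gives 0. So φ is 1 everywhere except there — the complement of the minterm x1·x2·x3.

φ(x1, x2, x3) = not ((x1 and x2) and x3)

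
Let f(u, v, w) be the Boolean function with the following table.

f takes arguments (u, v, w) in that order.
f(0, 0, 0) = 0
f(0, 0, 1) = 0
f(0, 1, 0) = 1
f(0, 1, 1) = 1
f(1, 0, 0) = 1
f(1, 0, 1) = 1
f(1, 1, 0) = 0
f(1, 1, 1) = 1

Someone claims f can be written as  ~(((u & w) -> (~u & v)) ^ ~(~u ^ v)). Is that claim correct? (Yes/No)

No

Check the formula against f row by row:
  u=0, v=0, w=0: formula gives 0, f = 0 ✓
  u=0, v=0, w=1: formula gives 0, f = 0 ✓
  u=0, v=1, w=0: formula gives 1, f = 1 ✓
  u=0, v=1, w=1: formula gives 1, f = 1 ✓
  u=1, v=0, w=0: formula gives 1, f = 1 ✓
  u=1, v=0, w=1: formula gives 0, but f = 1 ✗
Since they disagree at (1,0,1), the expression is not a correct formula for f.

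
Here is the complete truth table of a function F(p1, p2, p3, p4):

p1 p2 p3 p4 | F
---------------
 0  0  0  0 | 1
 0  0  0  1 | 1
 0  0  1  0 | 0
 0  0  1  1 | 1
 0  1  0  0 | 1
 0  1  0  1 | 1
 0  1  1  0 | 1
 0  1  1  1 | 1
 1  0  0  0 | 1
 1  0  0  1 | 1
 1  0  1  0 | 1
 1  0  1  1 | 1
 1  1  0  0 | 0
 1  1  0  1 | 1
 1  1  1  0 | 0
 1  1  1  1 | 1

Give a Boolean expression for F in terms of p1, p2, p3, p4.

F is 0 on only 3 rows — (0,0,1,0), (1,1,0,0), (1,1,1,0). Writing each as a minterm (¬p1·¬p2·p3·¬p4, p1·p2·¬p3·¬p4, p1·p2·p3·¬p4) and OR-ing them characterizes exactly where F=0, so F is the negation of that disjunction.

F(p1, p2, p3, p4) = ¬(((((¬p1 ∧ ¬p2) ∧ p3) ∧ ¬p4) ∨ (((p1 ∧ p2) ∧ ¬p3) ∧ ¬p4)) ∨ (((p1 ∧ p2) ∧ p3) ∧ ¬p4))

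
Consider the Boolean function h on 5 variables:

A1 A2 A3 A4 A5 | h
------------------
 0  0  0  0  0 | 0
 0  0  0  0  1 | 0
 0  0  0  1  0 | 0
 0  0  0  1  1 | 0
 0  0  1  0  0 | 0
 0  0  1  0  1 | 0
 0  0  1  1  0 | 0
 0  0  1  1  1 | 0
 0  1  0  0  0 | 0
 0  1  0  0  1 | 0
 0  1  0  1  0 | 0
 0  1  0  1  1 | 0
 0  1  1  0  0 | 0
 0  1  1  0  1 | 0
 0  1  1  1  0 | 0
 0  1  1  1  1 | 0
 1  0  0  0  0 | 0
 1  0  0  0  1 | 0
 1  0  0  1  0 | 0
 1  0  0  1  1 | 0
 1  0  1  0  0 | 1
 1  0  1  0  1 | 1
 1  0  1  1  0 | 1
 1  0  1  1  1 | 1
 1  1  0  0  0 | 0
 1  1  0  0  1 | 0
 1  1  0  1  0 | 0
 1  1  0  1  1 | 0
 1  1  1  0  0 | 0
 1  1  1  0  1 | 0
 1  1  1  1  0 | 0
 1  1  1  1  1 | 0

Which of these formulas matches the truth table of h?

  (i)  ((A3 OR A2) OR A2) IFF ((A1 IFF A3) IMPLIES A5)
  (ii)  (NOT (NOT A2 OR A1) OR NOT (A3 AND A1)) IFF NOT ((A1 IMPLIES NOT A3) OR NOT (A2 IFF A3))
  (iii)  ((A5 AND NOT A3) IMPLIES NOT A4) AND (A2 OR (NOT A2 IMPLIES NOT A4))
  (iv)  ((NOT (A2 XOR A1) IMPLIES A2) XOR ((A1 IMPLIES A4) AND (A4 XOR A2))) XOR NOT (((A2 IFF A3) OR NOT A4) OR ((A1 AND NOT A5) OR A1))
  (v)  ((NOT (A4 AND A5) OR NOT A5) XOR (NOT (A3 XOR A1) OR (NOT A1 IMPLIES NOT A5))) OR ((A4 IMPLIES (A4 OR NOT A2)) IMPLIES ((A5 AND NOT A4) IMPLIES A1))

(i): at (0,0,0,0,0) it gives 1, but h = 0 — eliminated.
(iii): at (0,0,0,0,0) it gives 1, but h = 0 — eliminated.
(iv): at (0,0,0,1,0) it gives 1, but h = 0 — eliminated.
(v): at (0,0,0,0,0) it gives 1, but h = 0 — eliminated.
Only (ii) survives; checking it on all 32 rows confirms it matches h.

ii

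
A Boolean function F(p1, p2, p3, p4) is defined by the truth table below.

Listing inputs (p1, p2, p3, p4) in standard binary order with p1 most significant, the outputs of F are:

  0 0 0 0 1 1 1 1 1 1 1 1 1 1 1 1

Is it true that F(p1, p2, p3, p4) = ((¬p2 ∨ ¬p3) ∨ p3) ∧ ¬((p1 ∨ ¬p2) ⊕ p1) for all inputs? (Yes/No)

Test each input against both F and the formula:
  p1=0, p2=0, p3=0, p4=0: formula gives 0, F = 0 ✓
  p1=0, p2=0, p3=0, p4=1: formula gives 0, F = 0 ✓
  p1=0, p2=0, p3=1, p4=0: formula gives 0, F = 0 ✓
  p1=0, p2=0, p3=1, p4=1: formula gives 0, F = 0 ✓
  …and likewise for the remaining 12 rows.
No disagreement on any input; they are logically equivalent.

Yes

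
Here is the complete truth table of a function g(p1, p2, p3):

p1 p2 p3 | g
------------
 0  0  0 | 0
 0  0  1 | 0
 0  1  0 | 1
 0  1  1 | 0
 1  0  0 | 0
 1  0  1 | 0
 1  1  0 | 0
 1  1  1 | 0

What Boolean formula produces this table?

g(p1, p2, p3) = (¬p1 ∧ p2) ∧ ¬p3

g is 1 on exactly one input, (0,1,0), whose minterm is ¬p1·p2·¬p3. So g is just that conjunction.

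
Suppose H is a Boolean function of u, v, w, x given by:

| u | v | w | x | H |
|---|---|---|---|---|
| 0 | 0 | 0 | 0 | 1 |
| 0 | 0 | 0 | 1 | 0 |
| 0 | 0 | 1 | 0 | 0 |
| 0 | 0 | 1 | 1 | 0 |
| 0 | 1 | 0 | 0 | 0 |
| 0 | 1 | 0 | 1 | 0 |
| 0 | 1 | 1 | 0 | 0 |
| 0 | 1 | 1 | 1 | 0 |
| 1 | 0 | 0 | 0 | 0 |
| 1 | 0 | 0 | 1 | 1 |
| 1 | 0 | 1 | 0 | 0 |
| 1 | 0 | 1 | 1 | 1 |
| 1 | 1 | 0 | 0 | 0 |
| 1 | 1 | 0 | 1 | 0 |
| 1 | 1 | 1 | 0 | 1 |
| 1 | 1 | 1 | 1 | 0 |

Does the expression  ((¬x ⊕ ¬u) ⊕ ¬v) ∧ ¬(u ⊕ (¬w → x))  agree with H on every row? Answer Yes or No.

Test each input against both H and the formula:
  u=0, v=0, w=0, x=0: formula gives 1, H = 1 ✓
  u=0, v=0, w=0, x=1: formula gives 0, H = 0 ✓
  u=0, v=0, w=1, x=0: formula gives 0, H = 0 ✓
  u=0, v=0, w=1, x=1: formula gives 0, H = 0 ✓
  …and likewise for the remaining 12 rows.
No disagreement on any input; they are logically equivalent.

Yes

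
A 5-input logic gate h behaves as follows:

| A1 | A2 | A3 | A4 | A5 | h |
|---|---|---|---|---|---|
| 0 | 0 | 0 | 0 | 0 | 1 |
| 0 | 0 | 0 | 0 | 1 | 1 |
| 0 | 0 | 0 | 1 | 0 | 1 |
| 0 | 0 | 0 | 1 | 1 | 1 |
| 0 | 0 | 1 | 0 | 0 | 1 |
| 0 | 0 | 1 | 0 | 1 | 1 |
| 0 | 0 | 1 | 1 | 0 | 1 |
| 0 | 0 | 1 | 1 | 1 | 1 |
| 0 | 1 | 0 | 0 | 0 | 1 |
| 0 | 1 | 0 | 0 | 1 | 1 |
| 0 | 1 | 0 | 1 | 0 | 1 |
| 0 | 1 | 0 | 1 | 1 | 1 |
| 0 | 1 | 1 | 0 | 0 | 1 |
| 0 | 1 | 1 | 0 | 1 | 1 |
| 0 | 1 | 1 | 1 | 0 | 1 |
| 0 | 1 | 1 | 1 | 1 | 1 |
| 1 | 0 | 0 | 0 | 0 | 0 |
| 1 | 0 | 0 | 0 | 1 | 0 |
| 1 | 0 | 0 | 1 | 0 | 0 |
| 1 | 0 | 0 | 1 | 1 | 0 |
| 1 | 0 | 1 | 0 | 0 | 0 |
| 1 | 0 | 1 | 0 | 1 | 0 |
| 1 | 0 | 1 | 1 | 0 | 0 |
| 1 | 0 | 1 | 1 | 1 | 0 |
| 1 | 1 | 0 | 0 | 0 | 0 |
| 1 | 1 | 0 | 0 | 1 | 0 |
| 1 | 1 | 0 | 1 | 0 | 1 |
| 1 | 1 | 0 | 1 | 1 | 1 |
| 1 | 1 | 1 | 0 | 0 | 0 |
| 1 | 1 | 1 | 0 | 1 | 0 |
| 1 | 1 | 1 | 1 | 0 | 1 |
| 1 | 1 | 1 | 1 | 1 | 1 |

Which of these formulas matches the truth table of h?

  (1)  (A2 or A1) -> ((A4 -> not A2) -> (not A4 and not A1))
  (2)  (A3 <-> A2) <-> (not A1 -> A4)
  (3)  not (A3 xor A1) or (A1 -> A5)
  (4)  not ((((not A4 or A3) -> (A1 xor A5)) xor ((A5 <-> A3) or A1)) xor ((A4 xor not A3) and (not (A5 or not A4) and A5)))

1

(2) disagrees with h on (0,0,0,0,0) (formula → 0, table → 1); rule it out.
(3) disagrees with h on (1,0,0,0,1) (formula → 1, table → 0); rule it out.
(4) disagrees with h on (0,0,0,0,0) (formula → 0, table → 1); rule it out.
Only (1) survives; checking it on all 32 rows confirms it matches h.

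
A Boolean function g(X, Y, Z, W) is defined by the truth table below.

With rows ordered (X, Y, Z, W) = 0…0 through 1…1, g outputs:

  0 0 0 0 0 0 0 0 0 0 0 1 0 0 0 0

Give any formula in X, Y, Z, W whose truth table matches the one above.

g(X, Y, Z, W) = ((X AND NOT Y) AND Z) AND W

Only row (1,0,1,1) gives 1. That row's minterm X·¬Y·Z·W is g directly.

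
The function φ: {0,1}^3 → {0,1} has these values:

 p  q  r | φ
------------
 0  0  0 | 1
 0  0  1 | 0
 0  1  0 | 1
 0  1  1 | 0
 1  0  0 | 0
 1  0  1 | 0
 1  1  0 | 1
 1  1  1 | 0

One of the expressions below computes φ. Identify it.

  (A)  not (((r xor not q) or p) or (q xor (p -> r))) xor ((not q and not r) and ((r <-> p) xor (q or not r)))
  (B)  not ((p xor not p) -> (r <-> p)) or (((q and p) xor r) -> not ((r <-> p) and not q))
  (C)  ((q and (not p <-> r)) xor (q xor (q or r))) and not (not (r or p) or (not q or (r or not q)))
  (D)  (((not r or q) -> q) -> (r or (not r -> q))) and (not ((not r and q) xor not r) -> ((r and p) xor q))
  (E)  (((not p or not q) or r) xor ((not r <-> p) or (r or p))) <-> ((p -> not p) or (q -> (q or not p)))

(A) fails at (0,0,0): the formula yields 0, φ is 1.
(B) fails at (0,0,1): the formula yields 1, φ is 0.
(C) fails at (0,0,0): the formula yields 0, φ is 1.
(D) fails at (0,1,1): the formula yields 1, φ is 0.
(E) is the remaining candidate, and it agrees with φ on all 8 inputs.

E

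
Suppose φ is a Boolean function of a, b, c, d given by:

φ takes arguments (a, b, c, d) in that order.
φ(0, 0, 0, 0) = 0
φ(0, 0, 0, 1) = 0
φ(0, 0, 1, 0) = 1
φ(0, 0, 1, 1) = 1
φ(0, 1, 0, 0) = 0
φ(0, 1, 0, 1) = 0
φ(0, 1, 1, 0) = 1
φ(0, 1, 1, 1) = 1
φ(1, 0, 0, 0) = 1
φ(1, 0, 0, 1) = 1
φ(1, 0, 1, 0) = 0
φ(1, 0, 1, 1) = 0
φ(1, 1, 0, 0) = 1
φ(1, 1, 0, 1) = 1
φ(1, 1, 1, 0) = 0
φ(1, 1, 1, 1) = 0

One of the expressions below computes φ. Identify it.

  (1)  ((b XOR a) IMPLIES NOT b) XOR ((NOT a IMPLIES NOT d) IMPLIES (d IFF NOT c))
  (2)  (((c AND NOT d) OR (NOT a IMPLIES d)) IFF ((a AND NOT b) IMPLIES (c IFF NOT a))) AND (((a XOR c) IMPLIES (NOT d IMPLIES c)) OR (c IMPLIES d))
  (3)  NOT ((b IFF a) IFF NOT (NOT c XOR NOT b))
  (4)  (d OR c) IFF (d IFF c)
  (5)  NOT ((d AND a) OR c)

(1): at (0,0,0,0) it gives 1, but φ = 0 — eliminated.
(2): at (0,0,0,1) it gives 1, but φ = 0 — eliminated.
(4): at (0,0,1,0) it gives 0, but φ = 1 — eliminated.
(5): at (0,0,0,0) it gives 1, but φ = 0 — eliminated.
Only (3) survives; checking it on all 16 rows confirms it matches φ.

3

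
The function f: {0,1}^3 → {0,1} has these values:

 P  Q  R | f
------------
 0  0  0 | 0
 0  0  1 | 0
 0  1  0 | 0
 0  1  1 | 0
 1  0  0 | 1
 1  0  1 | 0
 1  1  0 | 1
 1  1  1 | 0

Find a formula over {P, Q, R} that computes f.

The 1-rows are (1,0,0), (1,1,0). Each contributes one minterm — P·¬Q·¬R; P·Q·¬R — and their disjunction is a sum-of-products form of f.

f(P, Q, R) = ((P ∧ ¬Q) ∧ ¬R) ∨ ((P ∧ Q) ∧ ¬R)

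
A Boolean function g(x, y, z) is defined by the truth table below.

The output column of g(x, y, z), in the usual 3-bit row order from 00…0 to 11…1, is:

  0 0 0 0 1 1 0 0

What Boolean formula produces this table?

The 1-rows are (1,0,0), (1,0,1). Each contributes one minterm — x·¬y·¬z; x·¬y·z — and their disjunction is a sum-of-products form of g.

g(x, y, z) = ((x & ~y) & ~z) | ((x & ~y) & z)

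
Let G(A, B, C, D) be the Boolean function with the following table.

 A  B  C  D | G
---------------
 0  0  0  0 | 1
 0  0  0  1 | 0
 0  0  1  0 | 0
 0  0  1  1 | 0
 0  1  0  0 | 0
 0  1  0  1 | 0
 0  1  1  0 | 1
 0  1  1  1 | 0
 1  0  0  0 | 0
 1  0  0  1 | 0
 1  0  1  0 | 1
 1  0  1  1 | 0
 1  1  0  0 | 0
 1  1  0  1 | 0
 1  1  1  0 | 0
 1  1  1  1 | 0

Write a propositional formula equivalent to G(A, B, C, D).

The 1-rows are (0,0,0,0), (0,1,1,0), (1,0,1,0). Each contributes one minterm — ¬A·¬B·¬C·¬D; ¬A·B·C·¬D; A·¬B·C·¬D — and their disjunction is a sum-of-products form of G.

G(A, B, C, D) = ((((A' · B') · C') · D') + (((A' · B) · C) · D')) + (((A · B') · C) · D')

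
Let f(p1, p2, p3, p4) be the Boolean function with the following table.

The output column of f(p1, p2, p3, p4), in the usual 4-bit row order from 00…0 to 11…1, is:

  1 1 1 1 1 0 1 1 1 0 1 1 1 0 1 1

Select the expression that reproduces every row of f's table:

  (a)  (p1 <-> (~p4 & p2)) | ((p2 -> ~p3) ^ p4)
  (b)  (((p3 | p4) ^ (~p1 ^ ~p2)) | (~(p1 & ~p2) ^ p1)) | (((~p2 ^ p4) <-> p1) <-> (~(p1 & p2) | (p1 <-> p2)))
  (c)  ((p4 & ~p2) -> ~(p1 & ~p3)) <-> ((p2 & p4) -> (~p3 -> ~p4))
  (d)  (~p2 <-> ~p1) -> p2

(a) fails at (0,1,0,1): the formula yields 1, f is 0.
(b) fails at (0,1,0,1): the formula yields 1, f is 0.
(d) fails at (0,0,0,0): the formula yields 0, f is 1.
Only (c) survives; checking it on all 16 rows confirms it matches f.

c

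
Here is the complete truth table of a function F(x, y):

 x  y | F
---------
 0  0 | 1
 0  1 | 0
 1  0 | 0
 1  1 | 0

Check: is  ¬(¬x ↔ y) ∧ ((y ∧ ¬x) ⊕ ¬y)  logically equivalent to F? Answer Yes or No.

Test each input against both F and the formula:
  x=0, y=0: formula gives 1, F = 1 ✓
  x=0, y=1: formula gives 0, F = 0 ✓
  x=1, y=0: formula gives 0, F = 0 ✓
  x=1, y=1: formula gives 0, F = 0 ✓
Every row agrees, so the formula is equivalent.

Yes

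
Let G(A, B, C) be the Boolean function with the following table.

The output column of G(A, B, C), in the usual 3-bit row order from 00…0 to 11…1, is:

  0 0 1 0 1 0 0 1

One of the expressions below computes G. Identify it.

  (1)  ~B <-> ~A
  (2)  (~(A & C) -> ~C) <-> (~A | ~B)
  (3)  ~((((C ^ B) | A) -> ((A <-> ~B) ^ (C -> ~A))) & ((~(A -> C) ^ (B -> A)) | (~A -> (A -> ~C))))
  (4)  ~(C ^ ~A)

3

(1): at (0,0,0) it gives 1, but G = 0 — eliminated.
(2): at (0,0,0) it gives 1, but G = 0 — eliminated.
(4): at (0,0,1) it gives 1, but G = 0 — eliminated.
That leaves (3). Evaluating it on every row reproduces the table of G exactly.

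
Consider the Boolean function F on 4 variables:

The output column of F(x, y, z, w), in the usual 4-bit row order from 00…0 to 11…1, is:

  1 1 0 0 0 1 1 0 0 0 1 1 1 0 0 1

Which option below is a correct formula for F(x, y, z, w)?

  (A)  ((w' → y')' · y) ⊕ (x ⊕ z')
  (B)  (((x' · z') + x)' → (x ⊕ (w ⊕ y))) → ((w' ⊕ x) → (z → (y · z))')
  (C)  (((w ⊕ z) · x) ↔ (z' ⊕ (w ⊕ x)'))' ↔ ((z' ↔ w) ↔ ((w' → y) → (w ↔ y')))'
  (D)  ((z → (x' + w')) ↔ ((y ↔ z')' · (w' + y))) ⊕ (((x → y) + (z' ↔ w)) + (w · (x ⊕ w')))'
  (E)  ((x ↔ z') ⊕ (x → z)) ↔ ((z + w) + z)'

(B) disagrees with F on (0,0,0,0) (formula → 0, table → 1); rule it out.
(C) disagrees with F on (0,0,0,0) (formula → 0, table → 1); rule it out.
(D) disagrees with F on (0,0,0,1) (formula → 0, table → 1); rule it out.
(E) disagrees with F on (0,0,0,1) (formula → 0, table → 1); rule it out.
(A) is the remaining candidate, and it agrees with F on all 16 inputs.

A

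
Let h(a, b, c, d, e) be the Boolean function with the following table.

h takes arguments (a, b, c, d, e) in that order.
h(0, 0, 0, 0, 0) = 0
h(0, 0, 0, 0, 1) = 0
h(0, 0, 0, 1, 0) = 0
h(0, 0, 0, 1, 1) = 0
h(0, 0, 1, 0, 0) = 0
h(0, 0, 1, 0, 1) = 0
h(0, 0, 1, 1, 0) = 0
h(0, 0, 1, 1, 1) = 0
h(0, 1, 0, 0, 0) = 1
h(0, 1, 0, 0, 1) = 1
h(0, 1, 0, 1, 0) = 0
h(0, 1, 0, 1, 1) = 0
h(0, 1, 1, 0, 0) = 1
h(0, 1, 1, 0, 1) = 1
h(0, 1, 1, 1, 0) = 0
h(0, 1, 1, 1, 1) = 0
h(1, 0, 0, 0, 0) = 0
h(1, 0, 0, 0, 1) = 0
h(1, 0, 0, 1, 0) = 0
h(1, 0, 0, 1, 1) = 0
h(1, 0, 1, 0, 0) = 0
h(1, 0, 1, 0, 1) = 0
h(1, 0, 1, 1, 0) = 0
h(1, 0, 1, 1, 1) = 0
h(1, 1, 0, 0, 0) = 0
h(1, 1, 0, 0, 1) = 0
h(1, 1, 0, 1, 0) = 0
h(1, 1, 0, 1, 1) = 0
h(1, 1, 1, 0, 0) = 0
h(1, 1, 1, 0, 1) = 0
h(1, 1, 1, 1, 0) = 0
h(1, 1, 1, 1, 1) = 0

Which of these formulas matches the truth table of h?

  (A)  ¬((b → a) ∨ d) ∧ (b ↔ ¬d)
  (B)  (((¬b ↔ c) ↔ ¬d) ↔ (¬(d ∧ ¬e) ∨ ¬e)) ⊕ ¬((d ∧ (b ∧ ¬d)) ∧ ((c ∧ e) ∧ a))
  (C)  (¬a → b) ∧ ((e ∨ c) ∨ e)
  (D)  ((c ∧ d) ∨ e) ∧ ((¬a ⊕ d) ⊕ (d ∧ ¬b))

(B): at (0,0,0,0,0) it gives 1, but h = 0 — eliminated.
(C): at (0,1,0,0,0) it gives 0, but h = 1 — eliminated.
(D): at (0,0,0,0,1) it gives 1, but h = 0 — eliminated.
(A) is the remaining candidate, and it agrees with h on all 32 inputs.

A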